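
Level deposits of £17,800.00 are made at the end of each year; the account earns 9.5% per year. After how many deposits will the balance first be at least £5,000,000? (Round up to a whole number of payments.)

37 payments

Periodic rate r = 0.095 per year.
Ordinary annuity FV: 5,000,000 = 17,800 × [((1+r)^n − 1)/r].
(1+r)^n = 1 + 5,000,000 × r / 17,800, so n = ln(1 + 5,000,000·r/17,800) / ln(1+r) = 36.59.
Round up to a whole number of payments: n = 37.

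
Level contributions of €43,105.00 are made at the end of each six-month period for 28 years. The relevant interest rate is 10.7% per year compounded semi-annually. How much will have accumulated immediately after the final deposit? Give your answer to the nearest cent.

This is an ordinary annuity: 56 deposits of €43,105.00 at the end of each six-month period.
Periodic rate r = 0.107/2 per half-year; n is counted in half-years.
FV = PMT × [((1+r)^n − 1)/r] = 43,105 × [(1+r)^56 − 1] / r = €14,112,213.24

€14,112,213.24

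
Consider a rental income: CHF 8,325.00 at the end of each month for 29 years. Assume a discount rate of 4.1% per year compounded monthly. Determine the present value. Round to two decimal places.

CHF 1,693,077.39

This is an ordinary annuity: 348 payments of CHF 8,325.00 at the end of each month.
Periodic rate r = 0.041/12 per month; n is counted in months.
PV = PMT × [(1 − (1+r)^−n)/r] = 8,325 × [1 − (1+r)^−348] / r = CHF 1,693,077.39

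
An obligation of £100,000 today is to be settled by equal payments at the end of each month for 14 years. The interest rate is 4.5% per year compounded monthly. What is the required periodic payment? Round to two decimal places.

Level ordinary annuity; solve PV = PMT × [(1 − (1+r)^−n)/r] for PMT.
Periodic rate r = 0.045/12 per month; n is counted in months.
With n = 168: PMT = 100,000 / ([(1 − (1+r)^−n)/r]) = £803.38

£803.38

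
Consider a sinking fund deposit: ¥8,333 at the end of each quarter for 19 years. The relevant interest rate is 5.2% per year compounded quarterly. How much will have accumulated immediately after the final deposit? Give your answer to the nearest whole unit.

This is an ordinary annuity: 76 deposits of ¥8,333 at the end of each quarter.
Periodic rate r = 0.052/4 per quarter; n is counted in quarters.
FV = PMT × [((1+r)^n − 1)/r] = 8,333 × [(1+r)^76 − 1] / r = ¥1,069,708

¥1,069,708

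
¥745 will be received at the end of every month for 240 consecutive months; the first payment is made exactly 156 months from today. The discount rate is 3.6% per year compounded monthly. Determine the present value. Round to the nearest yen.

¥80,034

Ordinary annuity of 240 payments, first payment at period 156.
Periodic rate r = 0.036/12 per month; n is counted in months.
The ordinary-annuity PV formula values the stream one period before the first payment (period 155); discount that back 155 periods:
PV₀ = 745 × [1 − (1+r)^−240] / r × (1+r)^−155 = ¥80,034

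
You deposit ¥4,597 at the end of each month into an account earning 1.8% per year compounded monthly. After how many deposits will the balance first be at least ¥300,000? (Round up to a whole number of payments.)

Periodic rate r = 0.018/12 per month; n is counted in months.
Ordinary annuity FV: 300,000 = 4,597 × [((1+r)^n − 1)/r].
(1+r)^n = 1 + 300,000 × r / 4,597, so n = ln(1 + 300,000·r/4,597) / ln(1+r) = 62.31.
Round up to a whole number of payments: n = 63.

63 payments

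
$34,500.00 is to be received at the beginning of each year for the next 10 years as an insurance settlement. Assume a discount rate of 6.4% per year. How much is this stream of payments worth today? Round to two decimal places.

$265,126.92

This is an annuity due: 10 payments of $34,500.00 at the beginning of each year.
Periodic rate r = 0.064 per year.
PV = PMT × [(1 − (1+r)^−n)/r] × (1+r) = 34,500 × [1 − (1+r)^−10] / r × (1+r) = $265,126.92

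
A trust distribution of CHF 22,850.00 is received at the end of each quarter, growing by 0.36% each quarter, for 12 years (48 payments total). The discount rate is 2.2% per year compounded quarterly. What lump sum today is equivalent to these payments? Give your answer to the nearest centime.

CHF 1,043,736.85

Periodic rate r = 0.022/4 per quarter; n is counted in quarters.
Growing ordinary annuity: PV = PMT₁ × [1 − ((1+g)/(1+r))^n] / (r − g) = 22,850 × [1 − ((1+0.0036)/(1+r))^48] / (r − 0.0036) = CHF 1,043,736.85.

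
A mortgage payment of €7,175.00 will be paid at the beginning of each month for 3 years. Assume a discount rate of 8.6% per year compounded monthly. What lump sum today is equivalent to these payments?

€228,583.69

This is an annuity due: 36 payments of €7,175.00 at the beginning of each month.
Periodic rate r = 0.086/12 per month; n is counted in months.
PV = PMT × [(1 − (1+r)^−n)/r] × (1+r) = 7,175 × [1 − (1+r)^−36] / r × (1+r) = €228,583.69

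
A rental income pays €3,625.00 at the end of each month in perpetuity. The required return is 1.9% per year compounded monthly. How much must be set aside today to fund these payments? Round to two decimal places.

Periodic rate r = 0.019/12 per month.
Level perpetuity: PV = PMT / r = 3,625 / (0.019/12) = €2,289,473.68.

€2,289,473.68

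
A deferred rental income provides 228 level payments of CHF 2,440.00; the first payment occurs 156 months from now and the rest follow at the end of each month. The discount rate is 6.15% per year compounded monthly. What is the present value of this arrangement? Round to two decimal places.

CHF 148,362.14

Ordinary annuity of 228 payments, first payment at period 156.
Periodic rate r = 0.0615/12 per month; n is counted in months.
The ordinary-annuity PV formula values the stream one period before the first payment (period 155); discount that back 155 periods:
PV₀ = 2,440 × [1 − (1+r)^−228] / r × (1+r)^−155 = CHF 148,362.14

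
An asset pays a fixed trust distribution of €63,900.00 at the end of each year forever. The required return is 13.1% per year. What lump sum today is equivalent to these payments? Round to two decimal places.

€487,786.26

Periodic rate r = 0.131 per year.
Level perpetuity: PV = PMT / r = 63,900 / (0.131) = €487,786.26.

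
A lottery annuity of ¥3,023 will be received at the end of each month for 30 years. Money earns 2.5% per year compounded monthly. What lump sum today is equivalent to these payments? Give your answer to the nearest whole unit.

¥765,082

This is an ordinary annuity: 360 payments of ¥3,023 at the end of each month.
Periodic rate r = 0.025/12 per month; n is counted in months.
PV = PMT × [(1 − (1+r)^−n)/r] = 3,023 × [1 − (1+r)^−360] / r = ¥765,082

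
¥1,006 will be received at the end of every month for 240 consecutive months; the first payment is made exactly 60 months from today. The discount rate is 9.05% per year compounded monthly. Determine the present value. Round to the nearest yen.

¥71,519

Ordinary annuity of 240 payments, first payment at period 60.
Periodic rate r = 0.0905/12 per month; n is counted in months.
The ordinary-annuity PV formula values the stream one period before the first payment (period 59); discount that back 59 periods:
PV₀ = 1,006 × [1 − (1+r)^−240] / r × (1+r)^−59 = ¥71,519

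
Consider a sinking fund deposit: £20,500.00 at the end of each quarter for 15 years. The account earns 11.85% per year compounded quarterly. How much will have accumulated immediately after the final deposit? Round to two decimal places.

£3,296,798.33

This is an ordinary annuity: 60 deposits of £20,500.00 at the end of each quarter.
Periodic rate r = 0.1185/4 per quarter; n is counted in quarters.
FV = PMT × [((1+r)^n − 1)/r] = 20,500 × [(1+r)^60 − 1] / r = £3,296,798.33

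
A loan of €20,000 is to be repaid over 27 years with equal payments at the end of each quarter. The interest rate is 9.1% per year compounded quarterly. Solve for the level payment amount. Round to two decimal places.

Level ordinary annuity; solve PV = PMT × [(1 − (1+r)^−n)/r] for PMT.
Periodic rate r = 0.091/4 per quarter; n is counted in quarters.
With n = 108: PMT = 20,000 / ([(1 − (1+r)^−n)/r]) = €498.95

€498.95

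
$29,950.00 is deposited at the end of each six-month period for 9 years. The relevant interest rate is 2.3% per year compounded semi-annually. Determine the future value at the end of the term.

This is an ordinary annuity: 18 deposits of $29,950.00 at the end of each six-month period.
Periodic rate r = 0.023/2 per half-year; n is counted in half-years.
FV = PMT × [((1+r)^n − 1)/r] = 29,950 × [(1+r)^18 − 1] / r = $595,173.10

$595,173.10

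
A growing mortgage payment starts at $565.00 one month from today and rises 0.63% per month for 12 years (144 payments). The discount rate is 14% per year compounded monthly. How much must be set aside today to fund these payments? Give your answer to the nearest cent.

$56,334.49

Periodic rate r = 0.14/12 per month; n is counted in months.
Growing ordinary annuity: PV = PMT₁ × [1 − ((1+g)/(1+r))^n] / (r − g) = 565 × [1 − ((1+0.0063)/(1+r))^144] / (r − 0.0063) = $56,334.49.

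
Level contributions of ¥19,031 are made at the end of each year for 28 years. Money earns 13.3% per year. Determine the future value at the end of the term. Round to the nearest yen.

This is an ordinary annuity: 28 deposits of ¥19,031 at the end of each year.
Periodic rate r = 0.133 per year.
FV = PMT × [((1+r)^n − 1)/r] = 19,031 × [(1+r)^28 − 1] / r = ¥4,578,056

¥4,578,056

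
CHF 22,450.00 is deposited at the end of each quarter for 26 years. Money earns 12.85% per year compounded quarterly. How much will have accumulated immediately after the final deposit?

CHF 18,030,925.05

This is an ordinary annuity: 104 deposits of CHF 22,450.00 at the end of each quarter.
Periodic rate r = 0.1285/4 per quarter; n is counted in quarters.
FV = PMT × [((1+r)^n − 1)/r] = 22,450 × [(1+r)^104 − 1] / r = CHF 18,030,925.05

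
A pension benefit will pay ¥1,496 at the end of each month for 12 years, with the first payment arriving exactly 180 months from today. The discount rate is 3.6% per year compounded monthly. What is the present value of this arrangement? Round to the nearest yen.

¥102,205

Ordinary annuity of 144 payments, first payment at period 180.
Periodic rate r = 0.036/12 per month; n is counted in months.
The ordinary-annuity PV formula values the stream one period before the first payment (period 179); discount that back 179 periods:
PV₀ = 1,496 × [1 − (1+r)^−144] / r × (1+r)^−179 = ¥102,205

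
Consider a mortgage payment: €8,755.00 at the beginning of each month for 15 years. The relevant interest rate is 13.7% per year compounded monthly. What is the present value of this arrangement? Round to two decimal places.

€675,102.01

This is an annuity due: 180 payments of €8,755.00 at the beginning of each month.
Periodic rate r = 0.137/12 per month; n is counted in months.
PV = PMT × [(1 − (1+r)^−n)/r] × (1+r) = 8,755 × [1 − (1+r)^−180] / r × (1+r) = €675,102.01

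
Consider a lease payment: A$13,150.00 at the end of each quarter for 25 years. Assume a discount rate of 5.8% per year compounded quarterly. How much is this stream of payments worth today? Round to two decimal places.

A$691,939.05

This is an ordinary annuity: 100 payments of A$13,150.00 at the end of each quarter.
Periodic rate r = 0.058/4 per quarter; n is counted in quarters.
PV = PMT × [(1 − (1+r)^−n)/r] = 13,150 × [1 − (1+r)^−100] / r = A$691,939.05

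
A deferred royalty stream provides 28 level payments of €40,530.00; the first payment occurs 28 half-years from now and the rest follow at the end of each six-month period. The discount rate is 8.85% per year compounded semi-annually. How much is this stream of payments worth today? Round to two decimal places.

Ordinary annuity of 28 payments, first payment at period 28.
Periodic rate r = 0.0885/2 per half-year; n is counted in half-years.
The ordinary-annuity PV formula values the stream one period before the first payment (period 27); discount that back 27 periods:
PV₀ = 40,530 × [1 − (1+r)^−28] / r × (1+r)^−27 = €199,891.30

€199,891.30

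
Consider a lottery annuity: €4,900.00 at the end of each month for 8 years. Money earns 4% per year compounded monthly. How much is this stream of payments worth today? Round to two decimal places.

This is an ordinary annuity: 96 payments of €4,900.00 at the end of each month.
Periodic rate r = 0.04/12 per month; n is counted in months.
PV = PMT × [(1 − (1+r)^−n)/r] = 4,900 × [1 − (1+r)^−96] / r = €401,992.73

€401,992.73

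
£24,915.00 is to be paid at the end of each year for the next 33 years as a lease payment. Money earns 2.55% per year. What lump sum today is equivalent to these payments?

£551,417.51

This is an ordinary annuity: 33 payments of £24,915.00 at the end of each year.
Periodic rate r = 0.0255 per year.
PV = PMT × [(1 − (1+r)^−n)/r] = 24,915 × [1 − (1+r)^−33] / r = £551,417.51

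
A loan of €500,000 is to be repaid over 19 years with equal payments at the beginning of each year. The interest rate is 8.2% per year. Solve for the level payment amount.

€48,812.57

Level annuity due; solve PV = PMT × [(1 − (1+r)^−n)/r] × (1+r) for PMT.
Periodic rate r = 0.082 per year.
With n = 19: PMT = 500,000 / ([(1 − (1+r)^−n)/r] × (1+r)) = €48,812.57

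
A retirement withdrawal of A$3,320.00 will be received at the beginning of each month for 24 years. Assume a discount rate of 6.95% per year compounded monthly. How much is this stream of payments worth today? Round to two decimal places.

This is an annuity due: 288 payments of A$3,320.00 at the beginning of each month.
Periodic rate r = 0.0695/12 per month; n is counted in months.
PV = PMT × [(1 − (1+r)^−n)/r] × (1+r) = 3,320 × [1 − (1+r)^−288] / r × (1+r) = A$467,280.34

A$467,280.34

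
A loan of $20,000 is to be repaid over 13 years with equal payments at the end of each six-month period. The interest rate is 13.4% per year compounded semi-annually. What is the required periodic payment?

Level ordinary annuity; solve PV = PMT × [(1 − (1+r)^−n)/r] for PMT.
Periodic rate r = 0.134/2 per half-year; n is counted in half-years.
With n = 26: PMT = 20,000 / ([(1 − (1+r)^−n)/r]) = $1,644.65

$1,644.65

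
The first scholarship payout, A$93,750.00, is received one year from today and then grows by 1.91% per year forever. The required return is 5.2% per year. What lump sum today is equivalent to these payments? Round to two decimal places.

Periodic rate r = 0.052 per year.
Growing perpetuity (Gordon): PV = PMT₁ / (r − g) = 93,750 / (r − 0.0191) = A$2,849,544.07.

A$2,849,544.07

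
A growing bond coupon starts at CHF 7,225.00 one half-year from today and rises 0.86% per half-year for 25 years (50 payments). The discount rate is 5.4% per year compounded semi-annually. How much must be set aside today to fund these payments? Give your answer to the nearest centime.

CHF 233,645.13

Periodic rate r = 0.054/2 per half-year; n is counted in half-years.
Growing ordinary annuity: PV = PMT₁ × [1 − ((1+g)/(1+r))^n] / (r − g) = 7,225 × [1 − ((1+0.0086)/(1+r))^50] / (r − 0.0086) = CHF 233,645.13.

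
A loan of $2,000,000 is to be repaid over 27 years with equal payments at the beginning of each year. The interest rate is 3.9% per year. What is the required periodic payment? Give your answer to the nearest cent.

$116,561.36

Level annuity due; solve PV = PMT × [(1 − (1+r)^−n)/r] × (1+r) for PMT.
Periodic rate r = 0.039 per year.
With n = 27: PMT = 2,000,000 / ([(1 − (1+r)^−n)/r] × (1+r)) = $116,561.36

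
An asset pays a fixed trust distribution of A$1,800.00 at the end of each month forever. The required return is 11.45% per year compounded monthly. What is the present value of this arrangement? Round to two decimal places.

Periodic rate r = 0.1145/12 per month.
Level perpetuity: PV = PMT / r = 1,800 / (0.1145/12) = A$188,646.29.

A$188,646.29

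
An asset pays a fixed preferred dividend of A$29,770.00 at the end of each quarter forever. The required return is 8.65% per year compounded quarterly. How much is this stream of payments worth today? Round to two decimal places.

A$1,376,647.40

Periodic rate r = 0.0865/4 per quarter.
Level perpetuity: PV = PMT / r = 29,770 / (0.0865/4) = A$1,376,647.40.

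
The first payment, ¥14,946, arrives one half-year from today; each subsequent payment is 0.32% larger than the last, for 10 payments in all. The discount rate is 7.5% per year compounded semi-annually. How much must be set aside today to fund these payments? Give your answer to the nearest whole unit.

¥124,411

Periodic rate r = 0.075/2 per half-year; n is counted in half-years.
Growing ordinary annuity: PV = PMT₁ × [1 − ((1+g)/(1+r))^n] / (r − g) = 14,946 × [1 − ((1+0.0032)/(1+r))^10] / (r − 0.0032) = ¥124,411.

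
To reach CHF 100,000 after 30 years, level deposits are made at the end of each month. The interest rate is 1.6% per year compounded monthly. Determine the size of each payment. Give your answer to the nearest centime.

CHF 216.61

Level ordinary annuity; solve FV = PMT × [((1+r)^n − 1)/r] for PMT.
Periodic rate r = 0.016/12 per month; n is counted in months.
With n = 360: PMT = 100,000 / ([((1+r)^n − 1)/r]) = CHF 216.61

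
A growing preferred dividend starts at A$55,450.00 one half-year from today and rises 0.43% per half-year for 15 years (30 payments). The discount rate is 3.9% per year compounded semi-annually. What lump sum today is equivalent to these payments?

Periodic rate r = 0.039/2 per half-year; n is counted in half-years.
Growing ordinary annuity: PV = PMT₁ × [1 − ((1+g)/(1+r))^n] / (r − g) = 55,450 × [1 − ((1+0.0043)/(1+r))^30] / (r − 0.0043) = A$1,323,443.94.

A$1,323,443.94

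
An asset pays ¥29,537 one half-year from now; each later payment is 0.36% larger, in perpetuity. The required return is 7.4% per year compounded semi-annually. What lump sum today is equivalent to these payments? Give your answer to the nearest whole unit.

¥884,341

Periodic rate r = 0.074/2 per half-year.
Growing perpetuity (Gordon): PV = PMT₁ / (r − g) = 29,537 / (r − 0.0036) = ¥884,341.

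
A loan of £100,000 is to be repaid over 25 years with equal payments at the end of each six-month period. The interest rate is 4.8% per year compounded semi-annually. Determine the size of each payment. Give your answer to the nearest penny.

Level ordinary annuity; solve PV = PMT × [(1 − (1+r)^−n)/r] for PMT.
Periodic rate r = 0.048/2 per half-year; n is counted in half-years.
With n = 50: PMT = 100,000 / ([(1 − (1+r)^−n)/r]) = £3,455.69

£3,455.69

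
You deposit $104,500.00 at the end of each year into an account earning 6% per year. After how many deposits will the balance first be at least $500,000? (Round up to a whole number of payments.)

Periodic rate r = 0.06 per year.
Ordinary annuity FV: 500,000 = 104,500 × [((1+r)^n − 1)/r].
(1+r)^n = 1 + 500,000 × r / 104,500, so n = ln(1 + 500,000·r/104,500) / ln(1+r) = 4.33.
Round up to a whole number of payments: n = 5.

5 payments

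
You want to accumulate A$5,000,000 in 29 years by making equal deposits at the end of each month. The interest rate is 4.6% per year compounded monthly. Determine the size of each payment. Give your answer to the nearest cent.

Level ordinary annuity; solve FV = PMT × [((1+r)^n − 1)/r] for PMT.
Periodic rate r = 0.046/12 per month; n is counted in months.
With n = 348: PMT = 5,000,000 / ([((1+r)^n − 1)/r]) = A$6,878.33

A$6,878.33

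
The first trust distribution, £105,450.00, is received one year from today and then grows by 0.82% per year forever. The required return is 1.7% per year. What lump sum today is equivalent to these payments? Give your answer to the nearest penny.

Periodic rate r = 0.017 per year.
Growing perpetuity (Gordon): PV = PMT₁ / (r − g) = 105,450 / (r − 0.0082) = £11,982,954.55.

£11,982,954.55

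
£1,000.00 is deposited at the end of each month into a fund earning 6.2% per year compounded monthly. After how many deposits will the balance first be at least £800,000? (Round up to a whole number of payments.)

318 payments

Periodic rate r = 0.062/12 per month; n is counted in months.
Ordinary annuity FV: 800,000 = 1,000 × [((1+r)^n − 1)/r].
(1+r)^n = 1 + 800,000 × r / 1,000, so n = ln(1 + 800,000·r/1,000) / ln(1+r) = 317.41.
Round up to a whole number of payments: n = 318.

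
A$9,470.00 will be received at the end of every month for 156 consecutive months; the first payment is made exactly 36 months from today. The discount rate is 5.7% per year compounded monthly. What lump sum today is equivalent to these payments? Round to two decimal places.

Ordinary annuity of 156 payments, first payment at period 36.
Periodic rate r = 0.057/12 per month; n is counted in months.
The ordinary-annuity PV formula values the stream one period before the first payment (period 35); discount that back 35 periods:
PV₀ = 9,470 × [1 − (1+r)^−156] / r × (1+r)^−35 = A$882,538.78

A$882,538.78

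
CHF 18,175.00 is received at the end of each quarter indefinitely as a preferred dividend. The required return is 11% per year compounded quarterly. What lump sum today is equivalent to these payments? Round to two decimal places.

CHF 660,909.09

Periodic rate r = 0.11/4 per quarter.
Level perpetuity: PV = PMT / r = 18,175 / (0.11/4) = CHF 660,909.09.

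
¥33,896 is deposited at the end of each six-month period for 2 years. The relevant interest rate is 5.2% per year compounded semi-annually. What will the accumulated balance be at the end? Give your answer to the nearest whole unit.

¥140,964

This is an ordinary annuity: 4 deposits of ¥33,896 at the end of each six-month period.
Periodic rate r = 0.052/2 per half-year; n is counted in half-years.
FV = PMT × [((1+r)^n − 1)/r] = 33,896 × [(1+r)^4 − 1] / r = ¥140,964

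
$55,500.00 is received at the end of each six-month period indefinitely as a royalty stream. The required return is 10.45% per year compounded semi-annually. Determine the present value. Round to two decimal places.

Periodic rate r = 0.1045/2 per half-year.
Level perpetuity: PV = PMT / r = 55,500 / (0.1045/2) = $1,062,200.96.

$1,062,200.96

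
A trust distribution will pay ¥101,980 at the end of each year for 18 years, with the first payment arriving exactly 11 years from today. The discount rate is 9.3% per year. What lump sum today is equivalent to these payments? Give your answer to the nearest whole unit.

¥359,719

Ordinary annuity of 18 payments, first payment at period 11.
Periodic rate r = 0.093 per year.
The ordinary-annuity PV formula values the stream one period before the first payment (period 10); discount that back 10 periods:
PV₀ = 101,980 × [1 − (1+r)^−18] / r × (1+r)^−10 = ¥359,719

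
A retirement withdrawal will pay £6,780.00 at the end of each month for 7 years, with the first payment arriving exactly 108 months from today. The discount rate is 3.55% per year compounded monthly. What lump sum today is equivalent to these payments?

Ordinary annuity of 84 payments, first payment at period 108.
Periodic rate r = 0.0355/12 per month; n is counted in months.
The ordinary-annuity PV formula values the stream one period before the first payment (period 107); discount that back 107 periods:
PV₀ = 6,780 × [1 − (1+r)^−84] / r × (1+r)^−107 = £367,138.70

£367,138.70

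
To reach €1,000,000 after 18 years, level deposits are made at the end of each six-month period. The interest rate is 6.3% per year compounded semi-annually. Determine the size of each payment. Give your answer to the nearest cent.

€15,334.71

Level ordinary annuity; solve FV = PMT × [((1+r)^n − 1)/r] for PMT.
Periodic rate r = 0.063/2 per half-year; n is counted in half-years.
With n = 36: PMT = 1,000,000 / ([((1+r)^n − 1)/r]) = €15,334.71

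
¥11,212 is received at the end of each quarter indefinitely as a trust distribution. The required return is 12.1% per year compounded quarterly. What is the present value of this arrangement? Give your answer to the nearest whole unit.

Periodic rate r = 0.121/4 per quarter.
Level perpetuity: PV = PMT / r = 11,212 / (0.121/4) = ¥370,645.

¥370,645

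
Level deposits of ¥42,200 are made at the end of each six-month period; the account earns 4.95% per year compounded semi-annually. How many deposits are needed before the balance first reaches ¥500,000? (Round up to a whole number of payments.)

11 payments

Periodic rate r = 0.0495/2 per half-year; n is counted in half-years.
Ordinary annuity FV: 500,000 = 42,200 × [((1+r)^n − 1)/r].
(1+r)^n = 1 + 500,000 × r / 42,200, so n = ln(1 + 500,000·r/42,200) / ln(1+r) = 10.52.
Round up to a whole number of payments: n = 11.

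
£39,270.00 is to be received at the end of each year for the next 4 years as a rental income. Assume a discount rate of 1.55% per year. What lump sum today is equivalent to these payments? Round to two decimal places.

This is an ordinary annuity: 4 payments of £39,270.00 at the end of each year.
Periodic rate r = 0.0155 per year.
PV = PMT × [(1 − (1+r)^−n)/r] = 39,270 × [1 − (1+r)^−4] / r = £151,176.85

£151,176.85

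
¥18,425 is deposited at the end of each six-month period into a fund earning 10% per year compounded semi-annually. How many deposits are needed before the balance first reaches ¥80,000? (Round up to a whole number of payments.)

Periodic rate r = 0.1/2 per half-year; n is counted in half-years.
Ordinary annuity FV: 80,000 = 18,425 × [((1+r)^n − 1)/r].
(1+r)^n = 1 + 80,000 × r / 18,425, so n = ln(1 + 80,000·r/18,425) / ln(1+r) = 4.03.
Round up to a whole number of payments: n = 5.

5 payments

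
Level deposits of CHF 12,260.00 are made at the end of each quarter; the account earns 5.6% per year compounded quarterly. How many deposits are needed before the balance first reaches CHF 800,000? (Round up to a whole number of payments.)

47 payments

Periodic rate r = 0.056/4 per quarter; n is counted in quarters.
Ordinary annuity FV: 800,000 = 12,260 × [((1+r)^n − 1)/r].
(1+r)^n = 1 + 800,000 × r / 12,260, so n = ln(1 + 800,000·r/12,260) / ln(1+r) = 46.68.
Round up to a whole number of payments: n = 47.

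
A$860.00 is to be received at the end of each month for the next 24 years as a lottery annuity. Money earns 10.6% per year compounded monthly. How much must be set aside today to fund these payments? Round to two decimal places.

A$89,624.92

This is an ordinary annuity: 288 payments of A$860.00 at the end of each month.
Periodic rate r = 0.106/12 per month; n is counted in months.
PV = PMT × [(1 − (1+r)^−n)/r] = 860 × [1 − (1+r)^−288] / r = A$89,624.92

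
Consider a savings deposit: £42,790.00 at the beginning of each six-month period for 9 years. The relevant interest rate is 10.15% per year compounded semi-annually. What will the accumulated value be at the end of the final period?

This is an annuity due: 18 deposits of £42,790.00 at the beginning of each six-month period.
Periodic rate r = 0.1015/2 per half-year; n is counted in half-years.
FV = PMT × [((1+r)^n − 1)/r] × (1+r) = 42,790 × [(1+r)^18 − 1] / r × (1+r) = £1,273,764.19

£1,273,764.19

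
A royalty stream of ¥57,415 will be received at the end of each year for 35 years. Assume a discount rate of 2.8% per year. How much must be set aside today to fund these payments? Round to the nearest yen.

¥1,270,511

This is an ordinary annuity: 35 payments of ¥57,415 at the end of each year.
Periodic rate r = 0.028 per year.
PV = PMT × [(1 − (1+r)^−n)/r] = 57,415 × [1 − (1+r)^−35] / r = ¥1,270,511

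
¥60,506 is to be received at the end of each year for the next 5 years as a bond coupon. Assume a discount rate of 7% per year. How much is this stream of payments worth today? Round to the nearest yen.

This is an ordinary annuity: 5 payments of ¥60,506 at the end of each year.
Periodic rate r = 0.07 per year.
PV = PMT × [(1 − (1+r)^−n)/r] = 60,506 × [1 − (1+r)^−5] / r = ¥248,087

¥248,087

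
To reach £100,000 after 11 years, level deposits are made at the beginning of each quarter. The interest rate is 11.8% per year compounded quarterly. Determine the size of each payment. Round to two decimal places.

£1,104.72

Level annuity due; solve FV = PMT × [((1+r)^n − 1)/r] × (1+r) for PMT.
Periodic rate r = 0.118/4 per quarter; n is counted in quarters.
With n = 44: PMT = 100,000 / ([((1+r)^n − 1)/r] × (1+r)) = £1,104.72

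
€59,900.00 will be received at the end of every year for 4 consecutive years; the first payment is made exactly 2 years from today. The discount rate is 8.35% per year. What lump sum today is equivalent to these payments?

Ordinary annuity of 4 payments, first payment at period 2.
Periodic rate r = 0.0835 per year.
The ordinary-annuity PV formula values the stream one period before the first payment (period 1); discount that back 1 periods:
PV₀ = 59,900 × [1 − (1+r)^−4] / r × (1+r)^−1 = €181,689.46

€181,689.46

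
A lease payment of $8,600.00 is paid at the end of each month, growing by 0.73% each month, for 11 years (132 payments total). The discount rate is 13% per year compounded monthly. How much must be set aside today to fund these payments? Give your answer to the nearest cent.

Periodic rate r = 0.13/12 per month; n is counted in months.
Growing ordinary annuity: PV = PMT₁ × [1 − ((1+g)/(1+r))^n] / (r − g) = 8,600 × [1 − ((1+0.0073)/(1+r))^132] / (r − 0.0073) = $900,833.31.

$900,833.31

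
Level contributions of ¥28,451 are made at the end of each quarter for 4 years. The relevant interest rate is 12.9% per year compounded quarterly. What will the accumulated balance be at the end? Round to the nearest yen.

This is an ordinary annuity: 16 deposits of ¥28,451 at the end of each quarter.
Periodic rate r = 0.129/4 per quarter; n is counted in quarters.
FV = PMT × [((1+r)^n − 1)/r] = 28,451 × [(1+r)^16 − 1] / r = ¥583,772

¥583,772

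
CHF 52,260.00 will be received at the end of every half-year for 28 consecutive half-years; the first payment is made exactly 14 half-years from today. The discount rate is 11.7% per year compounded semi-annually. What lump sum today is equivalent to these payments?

CHF 339,777.60

Ordinary annuity of 28 payments, first payment at period 14.
Periodic rate r = 0.117/2 per half-year; n is counted in half-years.
The ordinary-annuity PV formula values the stream one period before the first payment (period 13); discount that back 13 periods:
PV₀ = 52,260 × [1 − (1+r)^−28] / r × (1+r)^−13 = CHF 339,777.60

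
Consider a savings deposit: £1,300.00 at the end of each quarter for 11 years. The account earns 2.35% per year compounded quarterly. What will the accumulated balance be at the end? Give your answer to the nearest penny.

This is an ordinary annuity: 44 deposits of £1,300.00 at the end of each quarter.
Periodic rate r = 0.0235/4 per quarter; n is counted in quarters.
FV = PMT × [((1+r)^n − 1)/r] = 1,300 × [(1+r)^44 − 1] / r = £65,056.87

£65,056.87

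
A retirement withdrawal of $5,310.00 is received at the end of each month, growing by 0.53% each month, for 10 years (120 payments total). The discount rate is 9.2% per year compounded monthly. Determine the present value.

$551,615.69

Periodic rate r = 0.092/12 per month; n is counted in months.
Growing ordinary annuity: PV = PMT₁ × [1 − ((1+g)/(1+r))^n] / (r − g) = 5,310 × [1 − ((1+0.0053)/(1+r))^120] / (r − 0.0053) = $551,615.69.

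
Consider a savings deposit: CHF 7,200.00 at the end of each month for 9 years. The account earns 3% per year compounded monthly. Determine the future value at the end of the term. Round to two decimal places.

This is an ordinary annuity: 108 deposits of CHF 7,200.00 at the end of each month.
Periodic rate r = 0.03/12 per month; n is counted in months.
FV = PMT × [((1+r)^n − 1)/r] = 7,200 × [(1+r)^108 − 1] / r = CHF 891,426.66

CHF 891,426.66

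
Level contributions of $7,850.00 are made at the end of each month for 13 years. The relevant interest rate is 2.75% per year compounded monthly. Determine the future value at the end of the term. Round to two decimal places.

$1,470,088.29

This is an ordinary annuity: 156 deposits of $7,850.00 at the end of each month.
Periodic rate r = 0.0275/12 per month; n is counted in months.
FV = PMT × [((1+r)^n − 1)/r] = 7,850 × [(1+r)^156 − 1] / r = $1,470,088.29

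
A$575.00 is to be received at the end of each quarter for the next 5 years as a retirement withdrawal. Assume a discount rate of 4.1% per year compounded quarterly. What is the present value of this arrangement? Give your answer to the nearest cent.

This is an ordinary annuity: 20 payments of A$575.00 at the end of each quarter.
Periodic rate r = 0.041/4 per quarter; n is counted in quarters.
PV = PMT × [(1 − (1+r)^−n)/r] = 575 × [1 − (1+r)^−20] / r = A$10,350.12

A$10,350.12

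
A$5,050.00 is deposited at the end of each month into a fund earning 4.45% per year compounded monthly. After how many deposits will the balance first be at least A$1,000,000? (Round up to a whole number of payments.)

149 payments

Periodic rate r = 0.0445/12 per month; n is counted in months.
Ordinary annuity FV: 1,000,000 = 5,050 × [((1+r)^n − 1)/r].
(1+r)^n = 1 + 1,000,000 × r / 5,050, so n = ln(1 + 1,000,000·r/5,050) / ln(1+r) = 148.76.
Round up to a whole number of payments: n = 149.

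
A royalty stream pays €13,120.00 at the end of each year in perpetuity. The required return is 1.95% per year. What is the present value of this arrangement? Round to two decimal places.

€672,820.51

Periodic rate r = 0.0195 per year.
Level perpetuity: PV = PMT / r = 13,120 / (0.0195) = €672,820.51.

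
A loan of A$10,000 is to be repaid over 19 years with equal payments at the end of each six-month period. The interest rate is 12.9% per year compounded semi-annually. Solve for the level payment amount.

Level ordinary annuity; solve PV = PMT × [(1 − (1+r)^−n)/r] for PMT.
Periodic rate r = 0.129/2 per half-year; n is counted in half-years.
With n = 38: PMT = 10,000 / ([(1 − (1+r)^−n)/r]) = A$711.13

A$711.13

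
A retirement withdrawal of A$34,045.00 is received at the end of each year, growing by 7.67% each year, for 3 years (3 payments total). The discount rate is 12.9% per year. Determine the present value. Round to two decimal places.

A$86,339.01

Periodic rate r = 0.129 per year.
Growing ordinary annuity: PV = PMT₁ × [1 − ((1+g)/(1+r))^n] / (r − g) = 34,045 × [1 − ((1+0.0767)/(1+r))^3] / (r − 0.0767) = A$86,339.01.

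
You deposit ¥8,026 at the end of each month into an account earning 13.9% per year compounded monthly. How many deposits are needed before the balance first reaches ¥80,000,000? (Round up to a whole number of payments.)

414 payments

Periodic rate r = 0.139/12 per month; n is counted in months.
Ordinary annuity FV: 80,000,000 = 8,026 × [((1+r)^n − 1)/r].
(1+r)^n = 1 + 80,000,000 × r / 8,026, so n = ln(1 + 80,000,000·r/8,026) / ln(1+r) = 413.10.
Round up to a whole number of payments: n = 414.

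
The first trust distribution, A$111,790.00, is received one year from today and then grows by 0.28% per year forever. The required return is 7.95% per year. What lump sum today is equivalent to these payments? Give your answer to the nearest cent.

Periodic rate r = 0.0795 per year.
Growing perpetuity (Gordon): PV = PMT₁ / (r − g) = 111,790 / (r − 0.0028) = A$1,457,496.74.

A$1,457,496.74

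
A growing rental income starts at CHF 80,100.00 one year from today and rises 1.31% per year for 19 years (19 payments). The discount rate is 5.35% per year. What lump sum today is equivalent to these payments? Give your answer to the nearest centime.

Periodic rate r = 0.0535 per year.
Growing ordinary annuity: PV = PMT₁ × [1 − ((1+g)/(1+r))^n] / (r − g) = 80,100 × [1 − ((1+0.0131)/(1+r))^19] / (r − 0.0131) = CHF 1,039,505.64.

CHF 1,039,505.64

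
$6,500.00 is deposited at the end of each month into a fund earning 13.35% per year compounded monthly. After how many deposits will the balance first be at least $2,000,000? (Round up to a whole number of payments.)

Periodic rate r = 0.1335/12 per month; n is counted in months.
Ordinary annuity FV: 2,000,000 = 6,500 × [((1+r)^n − 1)/r].
(1+r)^n = 1 + 2,000,000 × r / 6,500, so n = ln(1 + 2,000,000·r/6,500) / ln(1+r) = 134.39.
Round up to a whole number of payments: n = 135.

135 payments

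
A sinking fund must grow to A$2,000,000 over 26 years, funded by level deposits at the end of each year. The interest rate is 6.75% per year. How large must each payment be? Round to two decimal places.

Level ordinary annuity; solve FV = PMT × [((1+r)^n − 1)/r] for PMT.
Periodic rate r = 0.0675 per year.
With n = 26: PMT = 2,000,000 / ([((1+r)^n − 1)/r]) = A$30,237.31

A$30,237.31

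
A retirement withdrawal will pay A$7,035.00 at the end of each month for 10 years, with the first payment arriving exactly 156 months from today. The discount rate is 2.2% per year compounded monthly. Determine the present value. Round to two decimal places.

Ordinary annuity of 120 payments, first payment at period 156.
Periodic rate r = 0.022/12 per month; n is counted in months.
The ordinary-annuity PV formula values the stream one period before the first payment (period 155); discount that back 155 periods:
PV₀ = 7,035 × [1 − (1+r)^−120] / r × (1+r)^−155 = A$570,024.79

A$570,024.79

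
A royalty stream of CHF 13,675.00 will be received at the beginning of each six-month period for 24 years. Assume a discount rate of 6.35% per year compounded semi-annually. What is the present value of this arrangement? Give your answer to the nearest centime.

CHF 345,258.67

This is an annuity due: 48 payments of CHF 13,675.00 at the beginning of each six-month period.
Periodic rate r = 0.0635/2 per half-year; n is counted in half-years.
PV = PMT × [(1 − (1+r)^−n)/r] × (1+r) = 13,675 × [1 − (1+r)^−48] / r × (1+r) = CHF 345,258.67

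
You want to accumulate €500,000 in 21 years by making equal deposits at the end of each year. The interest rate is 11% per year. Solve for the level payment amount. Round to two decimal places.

Level ordinary annuity; solve FV = PMT × [((1+r)^n − 1)/r] for PMT.
Periodic rate r = 0.11 per year.
With n = 21: PMT = 500,000 / ([((1+r)^n − 1)/r]) = €6,918.97

€6,918.97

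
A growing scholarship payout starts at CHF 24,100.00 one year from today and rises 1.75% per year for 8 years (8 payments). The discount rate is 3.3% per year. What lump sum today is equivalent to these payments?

CHF 177,127.74

Periodic rate r = 0.033 per year.
Growing ordinary annuity: PV = PMT₁ × [1 − ((1+g)/(1+r))^n] / (r − g) = 24,100 × [1 − ((1+0.0175)/(1+r))^8] / (r − 0.0175) = CHF 177,127.74.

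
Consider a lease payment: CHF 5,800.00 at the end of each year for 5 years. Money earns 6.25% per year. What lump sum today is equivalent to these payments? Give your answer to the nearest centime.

CHF 24,266.44

This is an ordinary annuity: 5 payments of CHF 5,800.00 at the end of each year.
Periodic rate r = 0.0625 per year.
PV = PMT × [(1 − (1+r)^−n)/r] = 5,800 × [1 − (1+r)^−5] / r = CHF 24,266.44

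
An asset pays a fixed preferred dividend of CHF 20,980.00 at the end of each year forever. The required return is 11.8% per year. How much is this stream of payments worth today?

Periodic rate r = 0.118 per year.
Level perpetuity: PV = PMT / r = 20,980 / (0.118) = CHF 177,796.61.

CHF 177,796.61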